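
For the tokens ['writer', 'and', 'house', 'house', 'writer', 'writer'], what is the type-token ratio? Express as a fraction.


Tokens: 6
Unique types: ('and', 'house', 'writer') = 3
TTR = 3/6
Simplify: divide both by 3 -> 1/2
TTR = 1/2

1/2


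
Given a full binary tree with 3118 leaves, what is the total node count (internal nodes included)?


Leaf nodes (terminals): 3118
Internal nodes = n - 1 = 3118 - 1 = 3117
Total = leaves + internal = 3118 + 3117 = 6235

6235


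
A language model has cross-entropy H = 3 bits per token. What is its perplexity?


Perplexity formula: PP = 2^H
H = 3
PP = 2^3
Steps: 2^1 = 2, 2^2 = 4, 2^3 = 8
PP = 8

8


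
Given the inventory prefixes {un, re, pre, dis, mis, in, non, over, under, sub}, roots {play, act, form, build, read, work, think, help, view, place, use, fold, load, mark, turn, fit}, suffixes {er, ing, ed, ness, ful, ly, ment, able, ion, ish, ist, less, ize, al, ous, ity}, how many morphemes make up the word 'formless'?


Segmenting 'formless' against the inventory:
  'form' -> root (morpheme 1)
  'less' -> suffix (morpheme 2)
Total morphemes: 2

2


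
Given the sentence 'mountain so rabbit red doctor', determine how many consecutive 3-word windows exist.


Word trigrams from [5] words:
  Trigram 1: (mountain so rabbit)
  Trigram 2: (so rabbit red)
  Trigram 3: (rabbit red doctor)
Total word trigrams: 5 - 2 = 3

3


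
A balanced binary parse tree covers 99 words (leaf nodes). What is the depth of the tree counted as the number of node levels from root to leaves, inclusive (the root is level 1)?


In a balanced binary tree with n leaves the deepest leaf is ceil(log2(n)) edges below the root,
so counting node levels inclusive of root and leaves gives ceil(log2(n)) + 1 levels.
log2(99) = 6.6294
ceil(6.6294) = 7
levels = 7 + 1 = 8

8


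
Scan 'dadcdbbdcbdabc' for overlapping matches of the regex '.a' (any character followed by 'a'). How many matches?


Pattern: .a means any character followed by 'a'.
Scanning 'dadcdbbdcbdabc' position-by-position:
  Pos 0: window 'da' -> MATCH
  Pos 1: window 'ad' -> no
  Pos 2: window 'dc' -> no
  Pos 3: window 'cd' -> no
  Pos 4: window 'db' -> no
  Pos 5: window 'bb' -> no
  Pos 6: window 'bd' -> no
  Pos 7: window 'dc' -> no
  Pos 8: window 'cb' -> no
  Pos 9: window 'bd' -> no
  Pos 10: window 'da' -> MATCH
  Pos 11: window 'ab' -> no
  Pos 12: window 'bc' -> no
  Pos 13: window 'c' -> no
Total matches: 2

2


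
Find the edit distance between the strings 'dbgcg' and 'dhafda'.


Building DP table for s1='dbgcg' (len 5) and s2='dhafda' (len 6):
       d  h  a  f  d  a
    0  1  2  3  4  5  6
  d 1  0  1  2  3  4  5
  b 2  1  1  2  3  4  5
  g 3  2  2  2  3  4  5
  c 4  3  3  3  3  4  5
  g 5  4  4  4  4  4  5
Edit distance = dp[5][6] = 5

5


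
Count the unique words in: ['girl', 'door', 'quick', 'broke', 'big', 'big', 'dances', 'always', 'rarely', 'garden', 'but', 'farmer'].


Listing all tokens and tracking unique types:
  Token 1: 'girl' -> NEW (unique so far: 1)
  Token 2: 'door' -> NEW (unique so far: 2)
  Token 3: 'quick' -> NEW (unique so far: 3)
  Token 4: 'broke' -> NEW (unique so far: 4)
  Token 5: 'big' -> NEW (unique so far: 5)
  Token 6: 'big' -> duplicate (unique so far: 5)
  Token 7: 'dances' -> NEW (unique so far: 6)
  Token 8: 'always' -> NEW (unique so far: 7)
  Token 9: 'rarely' -> NEW (unique so far: 8)
  Token 10: 'garden' -> NEW (unique so far: 9)
  Token 11: 'but' -> NEW (unique so far: 10)
  Token 12: 'farmer' -> NEW (unique so far: 11)
Unique types: ('always', 'big', 'broke', 'but', 'dances', 'door', 'farmer', 'garden', 'girl', 'quick', 'rarely')
Vocabulary size: 11

11


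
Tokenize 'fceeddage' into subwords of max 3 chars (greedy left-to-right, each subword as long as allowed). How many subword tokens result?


'fceeddage' has 9 characters.
Chunking with max size 3:
  Chunk 1: 'fce' (positions 0-2)
  Chunk 2: 'edd' (positions 3-5)
  Chunk 3: 'age' (positions 6-8)
Total chunks: ceil(9 / 3) = 3

3


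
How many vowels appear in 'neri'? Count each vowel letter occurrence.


Scanning each character of 'neri':
  Position 1: 'n' -> consonant (running count: 0)
  Position 2: 'e' -> vowel (running count: 1)
  Position 3: 'r' -> consonant (running count: 1)
  Position 4: 'i' -> vowel (running count: 2)
Total vowels: 2

2


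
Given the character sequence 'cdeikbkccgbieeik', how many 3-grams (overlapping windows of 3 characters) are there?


String 'cdeikbkccgbieeik' has length L = 16.
Number of overlapping n-grams = L - n + 1
Substituting: 16 - 3 + 1 = 14

14


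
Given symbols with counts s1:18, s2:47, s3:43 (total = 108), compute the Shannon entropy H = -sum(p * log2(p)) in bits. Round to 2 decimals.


Computing entropy H = -sum(p_i * log2(p_i)):
  s1: p = 18/108 = 0.1667, -p*log2(p) = 0.4308
  s2: p = 47/108 = 0.4352, -p*log2(p) = 0.5224
  s3: p = 43/108 = 0.3981, -p*log2(p) = 0.5290
H = sum of terms = 1.4822
Rounded to 2 decimals: 1.48

1.48


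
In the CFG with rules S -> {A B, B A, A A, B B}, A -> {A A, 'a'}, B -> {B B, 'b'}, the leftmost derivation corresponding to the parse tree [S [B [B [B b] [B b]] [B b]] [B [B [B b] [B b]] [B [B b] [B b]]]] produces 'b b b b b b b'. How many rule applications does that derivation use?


Every bracketed nonterminal node [X ...] in the tree is produced by exactly one rule application.
Reading the tree off as a leftmost derivation:
  Step 1: S  =>  B B   (applied S -> B B)
  Step 2: B B  =>  B B B   (applied B -> B B)
  Step 3: B B B  =>  B B B B   (applied B -> B B)
  Step 4: B B B B  =>  b B B B   (applied B -> b)
  Step 5: b B B B  =>  b b B B   (applied B -> b)
  Step 6: b b B B  =>  b b b B   (applied B -> b)
  Step 7: b b b B  =>  b b b B B   (applied B -> B B)
  Step 8: b b b B B  =>  b b b B B B   (applied B -> B B)
  Step 9: b b b B B B  =>  b b b b B B   (applied B -> b)
  Step 10: b b b b B B  =>  b b b b b B   (applied B -> b)
  Step 11: b b b b b B  =>  b b b b b B B   (applied B -> B B)
  Step 12: b b b b b B B  =>  b b b b b b B   (applied B -> b)
  Step 13: b b b b b b B  =>  b b b b b b b   (applied B -> b)
Final yield: b b b b b b b
Total rewrite steps: 13

13


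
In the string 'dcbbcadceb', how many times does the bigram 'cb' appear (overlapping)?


Scanning 'dcbbcadceb' for bigram 'cb':
  Position 0: 'dc' -> no
  Position 1: 'cb' -> MATCH
  Position 2: 'bb' -> no
  Position 3: 'bc' -> no
  Position 4: 'ca' -> no
  Position 5: 'ad' -> no
  Position 6: 'dc' -> no
  Position 7: 'ce' -> no
  Position 8: 'eb' -> no
Total matches: 1

1


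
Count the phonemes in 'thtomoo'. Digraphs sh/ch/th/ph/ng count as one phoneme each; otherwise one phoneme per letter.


Parsing 'thtomoo' greedily, digraphs first:
  'th' -> digraph (1 consonant phoneme) (phonemes so far: 1)
  't' -> consonant phoneme (phonemes so far: 2)
  'o' -> vowel phoneme (phonemes so far: 3)
  'm' -> consonant phoneme (phonemes so far: 4)
  'o' -> vowel phoneme (phonemes so far: 5)
  'o' -> vowel phoneme (phonemes so far: 6)
Total phonemes: 6

6


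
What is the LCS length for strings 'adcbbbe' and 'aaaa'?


DP table for LCS of 'adcbbbe' and 'aaaa':
       a  a  a  a
    0  0  0  0  0
  a 0  1  1  1  1
  d 0  1  1  1  1
  c 0  1  1  1  1
  b 0  1  1  1  1
  b 0  1  1  1  1
  b 0  1  1  1  1
  e 0  1  1  1  1
LCS: 'a'
LCS length = 1

1


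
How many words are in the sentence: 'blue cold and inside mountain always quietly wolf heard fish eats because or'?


Counting words by splitting on spaces:
  Word 1: 'blue'
  Word 2: 'cold'
  Word 3: 'and'
  Word 4: 'inside'
  Word 5: 'mountain'
  Word 6: 'always'
  Word 7: 'quietly'
  Word 8: 'wolf'
  Word 9: 'heard'
  Word 10: 'fish'
  Word 11: 'eats'
  Word 12: 'because'
  Word 13: 'or'
Total words: 13

13


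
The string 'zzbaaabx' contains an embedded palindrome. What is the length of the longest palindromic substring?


Scanning 'zzbaaabx' for palindromic substrings.
Substring at positions 2-6: 'baaab'.
Check: reverse('baaab') = 'baaab' -> palindrome confirmed.
Neighbouring characters ('z' / 'x') break symmetry, so it cannot extend further.
No longer palindromic substring exists; longest length = 5

5


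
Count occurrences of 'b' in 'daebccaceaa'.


Scanning 'daebccaceaa' for 'b':
  Position 3: 'b' -> MATCH (count: 1)
Total occurrences of 'b': 1

1


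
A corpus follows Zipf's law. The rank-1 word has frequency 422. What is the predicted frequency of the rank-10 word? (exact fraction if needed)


Zipf's law: freq(rank) = f1 / rank
f1 = 422, rank = 10
freq = 422 / 10
GCD(422, 10) = 2
Simplified: 211/5

211/5


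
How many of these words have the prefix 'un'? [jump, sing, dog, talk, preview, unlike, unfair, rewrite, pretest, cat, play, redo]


Checking each word for prefix 'un':
  'jump' -> no (count: 0)
  'sing' -> no (count: 0)
  'dog' -> no (count: 0)
  'talk' -> no (count: 0)
  'preview' -> no (count: 0)
  'unlike' -> YES, starts with 'un' (count: 1)
  'unfair' -> YES, starts with 'un' (count: 2)
  'rewrite' -> no (count: 2)
  'pretest' -> no (count: 2)
  'cat' -> no (count: 2)
  'play' -> no (count: 2)
  'redo' -> no (count: 2)
Total with prefix 'un': 2

2


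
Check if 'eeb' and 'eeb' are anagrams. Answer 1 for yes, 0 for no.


Sort characters of 'eeb': 'bee'
Sort characters of 'eeb': 'bee'
Sorted forms match -> they ARE anagrams
Result: 1

1


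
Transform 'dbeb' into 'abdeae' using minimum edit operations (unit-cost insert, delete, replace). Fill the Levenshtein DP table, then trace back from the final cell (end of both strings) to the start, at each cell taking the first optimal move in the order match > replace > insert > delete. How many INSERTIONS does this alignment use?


Edit distance = 4. Backtracking from cell (4, 6) with preference match > replace > insert > delete,
then listing the resulting alignment 'dbeb' -> 'abdeae' left to right:
  Step 1: replace d->a
  Step 2: keep 'b'
  Step 3: insert 'd' [insertion #1]
  Step 4: keep 'e'
  Step 5: insert 'a' [insertion #2]
  Step 6: replace b->e
Total insertions: 2

2


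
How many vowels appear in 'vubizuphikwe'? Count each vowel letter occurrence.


Scanning each character of 'vubizuphikwe':
  Position 1: 'v' -> consonant (running count: 0)
  Position 2: 'u' -> vowel (running count: 1)
  Position 3: 'b' -> consonant (running count: 1)
  Position 4: 'i' -> vowel (running count: 2)
  Position 5: 'z' -> consonant (running count: 2)
  Position 6: 'u' -> vowel (running count: 3)
  Position 7: 'p' -> consonant (running count: 3)
  Position 8: 'h' -> consonant (running count: 3)
  Position 9: 'i' -> vowel (running count: 4)
  Position 10: 'k' -> consonant (running count: 4)
  Position 11: 'w' -> consonant (running count: 4)
  Position 12: 'e' -> vowel (running count: 5)
Total vowels: 5

5


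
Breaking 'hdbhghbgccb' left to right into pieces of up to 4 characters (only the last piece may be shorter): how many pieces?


'hdbhghbgccb' has 11 characters.
Chunking with max size 4:
  Chunk 1: 'hdbh' (positions 0-3)
  Chunk 2: 'ghbg' (positions 4-7)
  Chunk 3: 'ccb' (positions 8-10)
Total chunks: ceil(11 / 4) = 3

3


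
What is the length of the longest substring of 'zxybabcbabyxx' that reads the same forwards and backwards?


Scanning 'zxybabcbabyxx' for palindromic substrings.
Substring at positions 1-11: 'xybabcbabyx'.
Check: reverse('xybabcbabyx') = 'xybabcbabyx' -> palindrome confirmed.
Neighbouring characters ('z' / 'x') break symmetry, so it cannot extend further.
No longer palindromic substring exists; longest length = 11

11


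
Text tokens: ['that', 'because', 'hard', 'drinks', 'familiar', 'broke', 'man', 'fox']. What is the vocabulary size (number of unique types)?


Listing all tokens and tracking unique types:
  Token 1: 'that' -> NEW (unique so far: 1)
  Token 2: 'because' -> NEW (unique so far: 2)
  Token 3: 'hard' -> NEW (unique so far: 3)
  Token 4: 'drinks' -> NEW (unique so far: 4)
  Token 5: 'familiar' -> NEW (unique so far: 5)
  Token 6: 'broke' -> NEW (unique so far: 6)
  Token 7: 'man' -> NEW (unique so far: 7)
  Token 8: 'fox' -> NEW (unique so far: 8)
Unique types: ('because', 'broke', 'drinks', 'familiar', 'fox', 'hard', 'man', 'that')
Vocabulary size: 8

8


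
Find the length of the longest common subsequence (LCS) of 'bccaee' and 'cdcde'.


DP table for LCS of 'bccaee' and 'cdcde':
       c  d  c  d  e
    0  0  0  0  0  0
  b 0  0  0  0  0  0
  c 0  1  1  1  1  1
  c 0  1  1  2  2  2
  a 0  1  1  2  2  2
  e 0  1  1  2  2  3
  e 0  1  1  2  2  3
LCS: 'cce'
LCS length = 3

3


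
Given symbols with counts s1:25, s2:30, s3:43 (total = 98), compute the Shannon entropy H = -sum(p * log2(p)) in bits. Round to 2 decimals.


Computing entropy H = -sum(p_i * log2(p_i)):
  s1: p = 25/98 = 0.2551, -p*log2(p) = 0.5028
  s2: p = 30/98 = 0.3061, -p*log2(p) = 0.5228
  s3: p = 43/98 = 0.4388, -p*log2(p) = 0.5215
H = sum of terms = 1.5471
Rounded to 2 decimals: 1.55

1.55


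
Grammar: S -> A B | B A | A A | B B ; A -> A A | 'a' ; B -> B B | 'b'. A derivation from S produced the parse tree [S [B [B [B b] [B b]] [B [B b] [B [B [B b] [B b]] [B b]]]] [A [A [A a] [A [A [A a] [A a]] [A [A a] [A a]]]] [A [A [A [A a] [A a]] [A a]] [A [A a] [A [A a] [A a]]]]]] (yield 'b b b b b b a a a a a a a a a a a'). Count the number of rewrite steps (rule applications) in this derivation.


Every bracketed nonterminal node [X ...] in the tree is produced by exactly one rule application.
Reading the tree off as a leftmost derivation:
  Step 1: S  =>  B A   (applied S -> B A)
  Step 2: B A  =>  B B A   (applied B -> B B)
  Step 3: B B A  =>  B B B A   (applied B -> B B)
  Step 4: B B B A  =>  b B B A   (applied B -> b)
  Step 5: b B B A  =>  b b B A   (applied B -> b)
  Step 6: b b B A  =>  b b B B A   (applied B -> B B)
  Step 7: b b B B A  =>  b b b B A   (applied B -> b)
  Step 8: b b b B A  =>  b b b B B A   (applied B -> B B)
  Step 9: b b b B B A  =>  b b b B B B A   (applied B -> B B)
  Step 10: b b b B B B A  =>  b b b b B B A   (applied B -> b)
  Step 11: b b b b B B A  =>  b b b b b B A   (applied B -> b)
  Step 12: b b b b b B A  =>  b b b b b b A   (applied B -> b)
  Step 13: b b b b b b A  =>  b b b b b b A A   (applied A -> A A)
  Step 14: b b b b b b A A  =>  b b b b b b A A A   (applied A -> A A)
  Step 15: b b b b b b A A A  =>  b b b b b b a A A   (applied A -> a)
  Step 16: b b b b b b a A A  =>  b b b b b b a A A A   (applied A -> A A)
  Step 17: b b b b b b a A A A  =>  b b b b b b a A A A A   (applied A -> A A)
  Step 18: b b b b b b a A A A A  =>  b b b b b b a a A A A   (applied A -> a)
  Step 19: b b b b b b a a A A A  =>  b b b b b b a a a A A   (applied A -> a)
  Step 20: b b b b b b a a a A A  =>  b b b b b b a a a A A A   (applied A -> A A)
  Step 21: b b b b b b a a a A A A  =>  b b b b b b a a a a A A   (applied A -> a)
  Step 22: b b b b b b a a a a A A  =>  b b b b b b a a a a a A   (applied A -> a)
  Step 23: b b b b b b a a a a a A  =>  b b b b b b a a a a a A A   (applied A -> A A)
  Step 24: b b b b b b a a a a a A A  =>  b b b b b b a a a a a A A A   (applied A -> A A)
  Step 25: b b b b b b a a a a a A A A  =>  b b b b b b a a a a a A A A A   (applied A -> A A)
  Step 26: b b b b b b a a a a a A A A A  =>  b b b b b b a a a a a a A A A   (applied A -> a)
  Step 27: b b b b b b a a a a a a A A A  =>  b b b b b b a a a a a a a A A   (applied A -> a)
  Step 28: b b b b b b a a a a a a a A A  =>  b b b b b b a a a a a a a a A   (applied A -> a)
  Step 29: b b b b b b a a a a a a a a A  =>  b b b b b b a a a a a a a a A A   (applied A -> A A)
  Step 30: b b b b b b a a a a a a a a A A  =>  b b b b b b a a a a a a a a a A   (applied A -> a)
  Step 31: b b b b b b a a a a a a a a a A  =>  b b b b b b a a a a a a a a a A A   (applied A -> A A)
  Step 32: b b b b b b a a a a a a a a a A A  =>  b b b b b b a a a a a a a a a a A   (applied A -> a)
  Step 33: b b b b b b a a a a a a a a a a A  =>  b b b b b b a a a a a a a a a a a   (applied A -> a)
Final yield: b b b b b b a a a a a a a a a a a
Total rewrite steps: 33

33


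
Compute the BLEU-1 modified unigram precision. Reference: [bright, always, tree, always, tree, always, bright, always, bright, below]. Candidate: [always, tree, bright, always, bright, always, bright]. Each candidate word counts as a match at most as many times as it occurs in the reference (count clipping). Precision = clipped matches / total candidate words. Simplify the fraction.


Reference word counts: {'always': 4, 'below': 1, 'bright': 3, 'tree': 2}
Checking each candidate word (with clipping):
  'always' -> in reference (ref count 4, used 1/4) -> match (matches: 1)
  'tree' -> in reference (ref count 2, used 1/2) -> match (matches: 2)
  'bright' -> in reference (ref count 3, used 1/3) -> match (matches: 3)
  'always' -> in reference (ref count 4, used 2/4) -> match (matches: 4)
  'bright' -> in reference (ref count 3, used 2/3) -> match (matches: 5)
  'always' -> in reference (ref count 4, used 3/4) -> match (matches: 6)
  'bright' -> in reference (ref count 3, used 3/3) -> match (matches: 7)
Clipped matches: 7, Candidate length: 7
Precision = 7/7 = 1

1


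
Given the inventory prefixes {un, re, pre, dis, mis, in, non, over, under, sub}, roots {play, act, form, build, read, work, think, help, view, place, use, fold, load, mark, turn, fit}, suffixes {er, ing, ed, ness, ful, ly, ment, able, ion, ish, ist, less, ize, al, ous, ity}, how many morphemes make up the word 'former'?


Segmenting 'former' against the inventory:
  'form' -> root (morpheme 1)
  'er' -> suffix (morpheme 2)
Total morphemes: 2

2


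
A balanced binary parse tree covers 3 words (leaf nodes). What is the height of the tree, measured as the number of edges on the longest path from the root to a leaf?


In a balanced binary tree with n leaves the deepest leaf is ceil(log2(n)) edges below the root.
log2(3) = 1.5850
ceil(1.5850) = 2
height (edges) = 2

2


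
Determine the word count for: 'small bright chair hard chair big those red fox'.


Counting words by splitting on spaces:
  Word 1: 'small'
  Word 2: 'bright'
  Word 3: 'chair'
  Word 4: 'hard'
  Word 5: 'chair'
  Word 6: 'big'
  Word 7: 'those'
  Word 8: 'red'
  Word 9: 'fox'
Total words: 9

9


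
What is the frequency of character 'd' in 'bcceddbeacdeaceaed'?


Scanning 'bcceddbeacdeaceaed' for 'd':
  Position 4: 'd' -> MATCH (count: 1)
  Position 5: 'd' -> MATCH (count: 2)
  Position 10: 'd' -> MATCH (count: 3)
  Position 17: 'd' -> MATCH (count: 4)
Total occurrences of 'd': 4

4


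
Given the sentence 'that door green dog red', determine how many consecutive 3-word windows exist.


Word trigrams from [5] words:
  Trigram 1: (that door green)
  Trigram 2: (door green dog)
  Trigram 3: (green dog red)
Total word trigrams: 5 - 2 = 3

3


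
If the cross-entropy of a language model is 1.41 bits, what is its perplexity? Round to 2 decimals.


Perplexity formula: PP = 2^H
H = 1.41
PP = 2^1.41
Decompose: 2^1.41 = 2^1 * 2^0.41
2^1 = 2, 2^0.41 ~ 1.3286858
PP ~ 2 * 1.3286858 = 2.6573716
Rounded to 2 decimals: 2.66

2.66


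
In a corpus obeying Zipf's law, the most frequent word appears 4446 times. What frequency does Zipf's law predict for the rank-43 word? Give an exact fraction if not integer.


Zipf's law: freq(rank) = f1 / rank
f1 = 4446, rank = 43
freq = 4446 / 43
GCD(4446, 43) = 1
Simplified: 4446/43

4446/43


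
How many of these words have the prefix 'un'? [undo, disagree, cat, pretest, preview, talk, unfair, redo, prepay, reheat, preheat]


Checking each word for prefix 'un':
  'undo' -> YES, starts with 'un' (count: 1)
  'disagree' -> no (count: 1)
  'cat' -> no (count: 1)
  'pretest' -> no (count: 1)
  'preview' -> no (count: 1)
  'talk' -> no (count: 1)
  'unfair' -> YES, starts with 'un' (count: 2)
  'redo' -> no (count: 2)
  'prepay' -> no (count: 2)
  'reheat' -> no (count: 2)
  'preheat' -> no (count: 2)
Total with prefix 'un': 2

2


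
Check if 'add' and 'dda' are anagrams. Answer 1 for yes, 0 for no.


Sort characters of 'add': 'add'
Sort characters of 'dda': 'add'
Sorted forms match -> they ARE anagrams
Result: 1

1


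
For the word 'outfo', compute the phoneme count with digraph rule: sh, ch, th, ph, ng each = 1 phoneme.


Parsing 'outfo' greedily, digraphs first:
  'o' -> vowel phoneme (phonemes so far: 1)
  'u' -> vowel phoneme (phonemes so far: 2)
  't' -> consonant phoneme (phonemes so far: 3)
  'f' -> consonant phoneme (phonemes so far: 4)
  'o' -> vowel phoneme (phonemes so far: 5)
Total phonemes: 5

5


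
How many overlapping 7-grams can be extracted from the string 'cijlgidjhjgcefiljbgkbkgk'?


String 'cijlgidjhjgcefiljbgkbkgk' has length L = 24.
Number of overlapping n-grams = L - n + 1
Substituting: 24 - 7 + 1 = 18

18


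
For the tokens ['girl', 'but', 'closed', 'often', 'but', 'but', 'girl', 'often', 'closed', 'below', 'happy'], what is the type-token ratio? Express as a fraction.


Tokens: 11
Unique types: ('below', 'but', 'closed', 'girl', 'happy', 'often') = 6
TTR = 6/11
Already in lowest terms.

6/11


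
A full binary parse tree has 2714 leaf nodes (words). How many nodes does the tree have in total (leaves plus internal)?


Leaf nodes (terminals): 2714
Internal nodes = n - 1 = 2714 - 1 = 2713
Total = leaves + internal = 2714 + 2713 = 5427

5427


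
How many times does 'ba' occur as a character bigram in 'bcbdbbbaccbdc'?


Scanning 'bcbdbbbaccbdc' for bigram 'ba':
  Position 0: 'bc' -> no
  Position 1: 'cb' -> no
  Position 2: 'bd' -> no
  Position 3: 'db' -> no
  Position 4: 'bb' -> no
  Position 5: 'bb' -> no
  Position 6: 'ba' -> MATCH
  Position 7: 'ac' -> no
  Position 8: 'cc' -> no
  Position 9: 'cb' -> no
  Position 10: 'bd' -> no
  Position 11: 'dc' -> no
Total matches: 1

1


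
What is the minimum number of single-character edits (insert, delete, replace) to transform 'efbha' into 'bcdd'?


Building DP table for s1='efbha' (len 5) and s2='bcdd' (len 4):
       b  c  d  d
    0  1  2  3  4
  e 1  1  2  3  4
  f 2  2  2  3  4
  b 3  2  3  3  4
  h 4  3  3  4  4
  a 5  4  4  4  5
Edit distance = dp[5][4] = 5

5


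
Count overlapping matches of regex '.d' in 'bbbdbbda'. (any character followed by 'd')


Pattern: .d means any character followed by 'd'.
Scanning 'bbbdbbda' position-by-position:
  Pos 0: window 'bb' -> no
  Pos 1: window 'bb' -> no
  Pos 2: window 'bd' -> MATCH
  Pos 3: window 'db' -> no
  Pos 4: window 'bb' -> no
  Pos 5: window 'bd' -> MATCH
  Pos 6: window 'da' -> no
  Pos 7: window 'a' -> no
Total matches: 2

2


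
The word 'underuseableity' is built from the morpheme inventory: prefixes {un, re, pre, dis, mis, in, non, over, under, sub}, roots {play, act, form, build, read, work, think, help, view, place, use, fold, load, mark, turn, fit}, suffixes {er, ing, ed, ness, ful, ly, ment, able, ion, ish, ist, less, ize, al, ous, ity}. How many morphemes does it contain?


Segmenting 'underuseableity' against the inventory:
  'under' -> prefix (morpheme 1)
  'use' -> root (morpheme 2)
  'able' -> suffix (morpheme 3)
  'ity' -> suffix (morpheme 4)
Total morphemes: 4

4


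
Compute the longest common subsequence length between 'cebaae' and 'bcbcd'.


DP table for LCS of 'cebaae' and 'bcbcd':
       b  c  b  c  d
    0  0  0  0  0  0
  c 0  0  1  1  1  1
  e 0  0  1  1  1  1
  b 0  1  1  2  2  2
  a 0  1  1  2  2  2
  a 0  1  1  2  2  2
  e 0  1  1  2  2  2
LCS: 'cb'
LCS length = 2

2


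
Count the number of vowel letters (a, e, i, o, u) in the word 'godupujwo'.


Scanning each character of 'godupujwo':
  Position 1: 'g' -> consonant (running count: 0)
  Position 2: 'o' -> vowel (running count: 1)
  Position 3: 'd' -> consonant (running count: 1)
  Position 4: 'u' -> vowel (running count: 2)
  Position 5: 'p' -> consonant (running count: 2)
  Position 6: 'u' -> vowel (running count: 3)
  Position 7: 'j' -> consonant (running count: 3)
  Position 8: 'w' -> consonant (running count: 3)
  Position 9: 'o' -> vowel (running count: 4)
Total vowels: 4

4


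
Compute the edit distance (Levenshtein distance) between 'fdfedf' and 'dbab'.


Building DP table for s1='fdfedf' (len 6) and s2='dbab' (len 4):
       d  b  a  b
    0  1  2  3  4
  f 1  1  2  3  4
  d 2  1  2  3  4
  f 3  2  2  3  4
  e 4  3  3  3  4
  d 5  4  4  4  4
  f 6  5  5  5  5
Edit distance = dp[6][4] = 5

5


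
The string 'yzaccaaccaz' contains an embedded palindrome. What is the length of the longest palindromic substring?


Scanning 'yzaccaaccaz' for palindromic substrings.
Substring at positions 1-10: 'zaccaaccaz'.
Check: reverse('zaccaaccaz') = 'zaccaaccaz' -> palindrome confirmed.
Neighbouring characters ('y' / '-') break symmetry, so it cannot extend further.
No longer palindromic substring exists; longest length = 10

10


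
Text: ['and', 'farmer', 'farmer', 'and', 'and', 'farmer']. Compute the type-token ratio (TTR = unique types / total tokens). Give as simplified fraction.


Tokens: 6
Unique types: ('and', 'farmer') = 2
TTR = 2/6
Simplify: divide both by 2 -> 1/3
TTR = 1/3

1/3


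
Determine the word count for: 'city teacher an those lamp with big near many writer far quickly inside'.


Counting words by splitting on spaces:
  Word 1: 'city'
  Word 2: 'teacher'
  Word 3: 'an'
  Word 4: 'those'
  Word 5: 'lamp'
  Word 6: 'with'
  Word 7: 'big'
  Word 8: 'near'
  Word 9: 'many'
  Word 10: 'writer'
  Word 11: 'far'
  Word 12: 'quickly'
  Word 13: 'inside'
Total words: 13

13


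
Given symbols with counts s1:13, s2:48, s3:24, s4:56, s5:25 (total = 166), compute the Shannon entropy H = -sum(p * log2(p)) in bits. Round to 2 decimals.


Computing entropy H = -sum(p_i * log2(p_i)):
  s1: p = 13/166 = 0.0783, -p*log2(p) = 0.2878
  s2: p = 48/166 = 0.2892, -p*log2(p) = 0.5176
  s3: p = 24/166 = 0.1446, -p*log2(p) = 0.4034
  s4: p = 56/166 = 0.3373, -p*log2(p) = 0.5289
  s5: p = 25/166 = 0.1506, -p*log2(p) = 0.4113
H = sum of terms = 2.1490
Rounded to 2 decimals: 2.15

2.15


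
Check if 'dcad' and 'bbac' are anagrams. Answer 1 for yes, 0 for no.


Sort characters of 'dcad': 'acdd'
Sort characters of 'bbac': 'abbc'
Sorted forms differ -> they are NOT anagrams
Result: 0

0


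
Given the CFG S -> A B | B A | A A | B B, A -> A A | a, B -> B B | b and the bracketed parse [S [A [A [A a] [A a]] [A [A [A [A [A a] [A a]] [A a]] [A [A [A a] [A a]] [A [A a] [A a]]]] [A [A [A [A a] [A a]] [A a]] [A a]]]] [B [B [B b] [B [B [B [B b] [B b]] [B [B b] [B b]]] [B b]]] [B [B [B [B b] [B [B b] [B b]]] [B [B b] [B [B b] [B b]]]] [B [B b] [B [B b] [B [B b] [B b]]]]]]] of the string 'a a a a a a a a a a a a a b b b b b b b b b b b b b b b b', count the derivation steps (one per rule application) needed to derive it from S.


Every bracketed nonterminal node [X ...] in the tree is produced by exactly one rule application.
Reading the tree off as a leftmost derivation:
  Step 1: S  =>  A B   (applied S -> A B)
  Step 2: A B  =>  A A B   (applied A -> A A)
  Step 3: A A B  =>  A A A B   (applied A -> A A)
  Step 4: A A A B  =>  a A A B   (applied A -> a)
  Step 5: a A A B  =>  a a A B   (applied A -> a)
  Step 6: a a A B  =>  a a A A B   (applied A -> A A)
  Step 7: a a A A B  =>  a a A A A B   (applied A -> A A)
  Step 8: a a A A A B  =>  a a A A A A B   (applied A -> A A)
  Step 9: a a A A A A B  =>  a a A A A A A B   (applied A -> A A)
  Step 10: a a A A A A A B  =>  a a a A A A A B   (applied A -> a)
  Step 11: a a a A A A A B  =>  a a a a A A A B   (applied A -> a)
  Step 12: a a a a A A A B  =>  a a a a a A A B   (applied A -> a)
  Step 13: a a a a a A A B  =>  a a a a a A A A B   (applied A -> A A)
  Step 14: a a a a a A A A B  =>  a a a a a A A A A B   (applied A -> A A)
  Step 15: a a a a a A A A A B  =>  a a a a a a A A A B   (applied A -> a)
  Step 16: a a a a a a A A A B  =>  a a a a a a a A A B   (applied A -> a)
  Step 17: a a a a a a a A A B  =>  a a a a a a a A A A B   (applied A -> A A)
  Step 18: a a a a a a a A A A B  =>  a a a a a a a a A A B   (applied A -> a)
  Step 19: a a a a a a a a A A B  =>  a a a a a a a a a A B   (applied A -> a)
  Step 20: a a a a a a a a a A B  =>  a a a a a a a a a A A B   (applied A -> A A)
  Step 21: a a a a a a a a a A A B  =>  a a a a a a a a a A A A B   (applied A -> A A)
  Step 22: a a a a a a a a a A A A B  =>  a a a a a a a a a A A A A B   (applied A -> A A)
  Step 23: a a a a a a a a a A A A A B  =>  a a a a a a a a a a A A A B   (applied A -> a)
  Step 24: a a a a a a a a a a A A A B  =>  a a a a a a a a a a a A A B   (applied A -> a)
  Step 25: a a a a a a a a a a a A A B  =>  a a a a a a a a a a a a A B   (applied A -> a)
  Step 26: a a a a a a a a a a a a A B  =>  a a a a a a a a a a a a a B   (applied A -> a)
  Step 27: a a a a a a a a a a a a a B  =>  a a a a a a a a a a a a a B B   (applied B -> B B)
  Step 28: a a a a a a a a a a a a a B B  =>  a a a a a a a a a a a a a B B B   (applied B -> B B)
  Step 29: a a a a a a a a a a a a a B B B  =>  a a a a a a a a a a a a a b B B   (applied B -> b)
  Step 30: a a a a a a a a a a a a a b B B  =>  a a a a a a a a a a a a a b B B B   (applied B -> B B)
  Step 31: a a a a a a a a a a a a a b B B B  =>  a a a a a a a a a a a a a b B B B B   (applied B -> B B)
  Step 32: a a a a a a a a a a a a a b B B B B  =>  a a a a a a a a a a a a a b B B B B B   (applied B -> B B)
  Step 33: a a a a a a a a a a a a a b B B B B B  =>  a a a a a a a a a a a a a b b B B B B   (applied B -> b)
  Step 34: a a a a a a a a a a a a a b b B B B B  =>  a a a a a a a a a a a a a b b b B B B   (applied B -> b)
  Step 35: a a a a a a a a a a a a a b b b B B B  =>  a a a a a a a a a a a a a b b b B B B B   (applied B -> B B)
  Step 36: a a a a a a a a a a a a a b b b B B B B  =>  a a a a a a a a a a a a a b b b b B B B   (applied B -> b)
  Step 37: a a a a a a a a a a a a a b b b b B B B  =>  a a a a a a a a a a a a a b b b b b B B   (applied B -> b)
  Step 38: a a a a a a a a a a a a a b b b b b B B  =>  a a a a a a a a a a a a a b b b b b b B   (applied B -> b)
  Step 39: a a a a a a a a a a a a a b b b b b b B  =>  a a a a a a a a a a a a a b b b b b b B B   (applied B -> B B)
  Step 40: a a a a a a a a a a a a a b b b b b b B B  =>  a a a a a a a a a a a a a b b b b b b B B B   (applied B -> B B)
  Step 41: a a a a a a a a a a a a a b b b b b b B B B  =>  a a a a a a a a a a a a a b b b b b b B B B B   (applied B -> B B)
  Step 42: a a a a a a a a a a a a a b b b b b b B B B B  =>  a a a a a a a a a a a a a b b b b b b b B B B   (applied B -> b)
  Step 43: a a a a a a a a a a a a a b b b b b b b B B B  =>  a a a a a a a a a a a a a b b b b b b b B B B B   (applied B -> B B)
  Step 44: a a a a a a a a a a a a a b b b b b b b B B B B  =>  a a a a a a a a a a a a a b b b b b b b b B B B   (applied B -> b)
  Step 45: a a a a a a a a a a a a a b b b b b b b b B B B  =>  a a a a a a a a a a a a a b b b b b b b b b B B   (applied B -> b)
  Step 46: a a a a a a a a a a a a a b b b b b b b b b B B  =>  a a a a a a a a a a a a a b b b b b b b b b B B B   (applied B -> B B)
  Step 47: a a a a a a a a a a a a a b b b b b b b b b B B B  =>  a a a a a a a a a a a a a b b b b b b b b b b B B   (applied B -> b)
  Step 48: a a a a a a a a a a a a a b b b b b b b b b b B B  =>  a a a a a a a a a a a a a b b b b b b b b b b B B B   (applied B -> B B)
  Step 49: a a a a a a a a a a a a a b b b b b b b b b b B B B  =>  a a a a a a a a a a a a a b b b b b b b b b b b B B   (applied B -> b)
  Step 50: a a a a a a a a a a a a a b b b b b b b b b b b B B  =>  a a a a a a a a a a a a a b b b b b b b b b b b b B   (applied B -> b)
  Step 51: a a a a a a a a a a a a a b b b b b b b b b b b b B  =>  a a a a a a a a a a a a a b b b b b b b b b b b b B B   (applied B -> B B)
  Step 52: a a a a a a a a a a a a a b b b b b b b b b b b b B B  =>  a a a a a a a a a a a a a b b b b b b b b b b b b b B   (applied B -> b)
  Step 53: a a a a a a a a a a a a a b b b b b b b b b b b b b B  =>  a a a a a a a a a a a a a b b b b b b b b b b b b b B B   (applied B -> B B)
  Step 54: a a a a a a a a a a a a a b b b b b b b b b b b b b B B  =>  a a a a a a a a a a a a a b b b b b b b b b b b b b b B   (applied B -> b)
  Step 55: a a a a a a a a a a a a a b b b b b b b b b b b b b b B  =>  a a a a a a a a a a a a a b b b b b b b b b b b b b b B B   (applied B -> B B)
  Step 56: a a a a a a a a a a a a a b b b b b b b b b b b b b b B B  =>  a a a a a a a a a a a a a b b b b b b b b b b b b b b b B   (applied B -> b)
  Step 57: a a a a a a a a a a a a a b b b b b b b b b b b b b b b B  =>  a a a a a a a a a a a a a b b b b b b b b b b b b b b b b   (applied B -> b)
Final yield: a a a a a a a a a a a a a b b b b b b b b b b b b b b b b
Total rewrite steps: 57

57


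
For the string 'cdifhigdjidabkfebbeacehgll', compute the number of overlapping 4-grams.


String 'cdifhigdjidabkfebbeacehgll' has length L = 26.
Number of overlapping n-grams = L - n + 1
Substituting: 26 - 4 + 1 = 23

23


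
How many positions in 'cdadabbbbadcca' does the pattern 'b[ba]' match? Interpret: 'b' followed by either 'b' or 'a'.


Pattern: b[ba] means 'b' followed by either 'b' or 'a'.
Scanning 'cdadabbbbadcca' position-by-position:
  Pos 0: window 'cd' -> no
  Pos 1: window 'da' -> no
  Pos 2: window 'ad' -> no
  Pos 3: window 'da' -> no
  Pos 4: window 'ab' -> no
  Pos 5: window 'bb' -> MATCH
  Pos 6: window 'bb' -> MATCH
  Pos 7: window 'bb' -> MATCH
  Pos 8: window 'ba' -> MATCH
  Pos 9: window 'ad' -> no
  Pos 10: window 'dc' -> no
  Pos 11: window 'cc' -> no
  Pos 12: window 'ca' -> no
  Pos 13: window 'a' -> no
Total matches: 4

4


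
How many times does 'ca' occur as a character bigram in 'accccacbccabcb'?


Scanning 'accccacbccabcb' for bigram 'ca':
  Position 0: 'ac' -> no
  Position 1: 'cc' -> no
  Position 2: 'cc' -> no
  Position 3: 'cc' -> no
  Position 4: 'ca' -> MATCH
  Position 5: 'ac' -> no
  Position 6: 'cb' -> no
  Position 7: 'bc' -> no
  Position 8: 'cc' -> no
  Position 9: 'ca' -> MATCH
  Position 10: 'ab' -> no
  Position 11: 'bc' -> no
  Position 12: 'cb' -> no
Total matches: 2

2


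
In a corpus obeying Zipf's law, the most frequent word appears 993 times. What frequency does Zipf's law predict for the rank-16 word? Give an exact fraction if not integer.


Zipf's law: freq(rank) = f1 / rank
f1 = 993, rank = 16
freq = 993 / 16
GCD(993, 16) = 1
Simplified: 993/16

993/16


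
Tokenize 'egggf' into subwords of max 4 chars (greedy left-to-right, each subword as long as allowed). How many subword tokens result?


'egggf' has 5 characters.
Chunking with max size 4:
  Chunk 1: 'eggg' (positions 0-3)
  Chunk 2: 'f' (positions 4-4)
Total chunks: ceil(5 / 4) = 2

2


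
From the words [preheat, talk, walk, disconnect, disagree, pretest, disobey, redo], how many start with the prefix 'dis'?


Checking each word for prefix 'dis':
  'preheat' -> no (count: 0)
  'talk' -> no (count: 0)
  'walk' -> no (count: 0)
  'disconnect' -> YES, starts with 'dis' (count: 1)
  'disagree' -> YES, starts with 'dis' (count: 2)
  'pretest' -> no (count: 2)
  'disobey' -> YES, starts with 'dis' (count: 3)
  'redo' -> no (count: 3)
Total with prefix 'dis': 3

3


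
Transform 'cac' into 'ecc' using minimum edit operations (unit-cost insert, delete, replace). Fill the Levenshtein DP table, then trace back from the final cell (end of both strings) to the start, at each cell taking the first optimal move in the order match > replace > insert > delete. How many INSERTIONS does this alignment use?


Edit distance = 2. Backtracking from cell (3, 3) with preference match > replace > insert > delete,
then listing the resulting alignment 'cac' -> 'ecc' left to right:
  Step 1: replace c->e
  Step 2: replace a->c
  Step 3: keep 'c'
Total insertions: 0

0


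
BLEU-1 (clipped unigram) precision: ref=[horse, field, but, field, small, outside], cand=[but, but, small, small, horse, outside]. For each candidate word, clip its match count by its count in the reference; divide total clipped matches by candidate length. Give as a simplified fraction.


Reference word counts: {'but': 1, 'field': 2, 'horse': 1, 'outside': 1, 'small': 1}
Checking each candidate word (with clipping):
  'but' -> in reference (ref count 1, used 1/1) -> match (matches: 1)
  'but' -> ref count 1 already used up (1/1) -> clipped, no match (matches: 1)
  'small' -> in reference (ref count 1, used 1/1) -> match (matches: 2)
  'small' -> ref count 1 already used up (1/1) -> clipped, no match (matches: 2)
  'horse' -> in reference (ref count 1, used 1/1) -> match (matches: 3)
  'outside' -> in reference (ref count 1, used 1/1) -> match (matches: 4)
Clipped matches: 4, Candidate length: 6
Precision = 4/6 = 2/3

2/3


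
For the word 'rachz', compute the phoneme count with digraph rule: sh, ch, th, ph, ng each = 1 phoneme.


Parsing 'rachz' greedily, digraphs first:
  'r' -> consonant phoneme (phonemes so far: 1)
  'a' -> vowel phoneme (phonemes so far: 2)
  'ch' -> digraph (1 consonant phoneme) (phonemes so far: 3)
  'z' -> consonant phoneme (phonemes so far: 4)
Total phonemes: 4

4


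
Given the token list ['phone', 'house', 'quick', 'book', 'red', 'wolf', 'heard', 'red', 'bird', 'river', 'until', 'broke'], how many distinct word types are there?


Listing all tokens and tracking unique types:
  Token 1: 'phone' -> NEW (unique so far: 1)
  Token 2: 'house' -> NEW (unique so far: 2)
  Token 3: 'quick' -> NEW (unique so far: 3)
  Token 4: 'book' -> NEW (unique so far: 4)
  Token 5: 'red' -> NEW (unique so far: 5)
  Token 6: 'wolf' -> NEW (unique so far: 6)
  Token 7: 'heard' -> NEW (unique so far: 7)
  Token 8: 'red' -> duplicate (unique so far: 7)
  Token 9: 'bird' -> NEW (unique so far: 8)
  Token 10: 'river' -> NEW (unique so far: 9)
  Token 11: 'until' -> NEW (unique so far: 10)
  Token 12: 'broke' -> NEW (unique so far: 11)
Unique types: ('bird', 'book', 'broke', 'heard', 'house', 'phone', 'quick', 'red', 'river', 'until', 'wolf')
Vocabulary size: 11

11


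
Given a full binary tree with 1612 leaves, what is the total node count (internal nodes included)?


Leaf nodes (terminals): 1612
Internal nodes = n - 1 = 1612 - 1 = 1611
Total = leaves + internal = 1612 + 1611 = 3223

3223


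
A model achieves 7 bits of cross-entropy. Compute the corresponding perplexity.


Perplexity formula: PP = 2^H
H = 7
PP = 2^7
Steps: 2^1 = 2, 2^2 = 4, 2^3 = 8, 2^4 = 16, 2^5 = 32, 2^6 = 64, 2^7 = 128
PP = 128

128


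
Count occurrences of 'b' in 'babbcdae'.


Scanning 'babbcdae' for 'b':
  Position 0: 'b' -> MATCH (count: 1)
  Position 2: 'b' -> MATCH (count: 2)
  Position 3: 'b' -> MATCH (count: 3)
Total occurrences of 'b': 3

3


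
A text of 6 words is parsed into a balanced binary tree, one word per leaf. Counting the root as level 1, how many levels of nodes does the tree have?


In a balanced binary tree with n leaves the deepest leaf is ceil(log2(n)) edges below the root,
so counting node levels inclusive of root and leaves gives ceil(log2(n)) + 1 levels.
log2(6) = 2.5850
ceil(2.5850) = 3
levels = 3 + 1 = 4

4


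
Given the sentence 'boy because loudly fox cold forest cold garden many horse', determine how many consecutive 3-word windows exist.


Word trigrams from [10] words:
  Trigram 1: (boy because loudly)
  Trigram 2: (because loudly fox)
  Trigram 3: (loudly fox cold)
  Trigram 4: (fox cold forest)
  Trigram 5: (cold forest cold)
  Trigram 6: (forest cold garden)
  Trigram 7: (cold garden many)
  Trigram 8: (garden many horse)
Total word trigrams: 10 - 2 = 8

8


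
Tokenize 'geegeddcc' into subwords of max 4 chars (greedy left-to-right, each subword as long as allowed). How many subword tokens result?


'geegeddcc' has 9 characters.
Chunking with max size 4:
  Chunk 1: 'geeg' (positions 0-3)
  Chunk 2: 'eddc' (positions 4-7)
  Chunk 3: 'c' (positions 8-8)
Total chunks: ceil(9 / 4) = 3

3


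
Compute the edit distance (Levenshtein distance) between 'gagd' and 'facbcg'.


Building DP table for s1='gagd' (len 4) and s2='facbcg' (len 6):
       f  a  c  b  c  g
    0  1  2  3  4  5  6
  g 1  1  2  3  4  5  5
  a 2  2  1  2  3  4  5
  g 3  3  2  2  3  4  4
  d 4  4  3  3  3  4  5
Edit distance = dp[4][6] = 5

5


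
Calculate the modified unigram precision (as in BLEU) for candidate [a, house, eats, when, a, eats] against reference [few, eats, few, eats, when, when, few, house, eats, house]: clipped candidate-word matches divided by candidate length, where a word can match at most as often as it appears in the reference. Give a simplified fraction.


Reference word counts: {'eats': 3, 'few': 3, 'house': 2, 'when': 2}
Checking each candidate word (with clipping):
  'a' -> not in reference -> no match (matches: 0)
  'house' -> in reference (ref count 2, used 1/2) -> match (matches: 1)
  'eats' -> in reference (ref count 3, used 1/3) -> match (matches: 2)
  'when' -> in reference (ref count 2, used 1/2) -> match (matches: 3)
  'a' -> not in reference -> no match (matches: 3)
  'eats' -> in reference (ref count 3, used 2/3) -> match (matches: 4)
Clipped matches: 4, Candidate length: 6
Precision = 4/6 = 2/3

2/3
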